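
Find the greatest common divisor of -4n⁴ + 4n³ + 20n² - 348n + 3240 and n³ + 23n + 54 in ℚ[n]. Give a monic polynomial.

Euclidean algorithm in ℚ[n]:
  -4n⁴ + 4n³ + 20n² - 348n + 3240 = (-4n + 4)(n³ + 23n + 54) + (112n² - 224n + 3024)
  n³ + 23n + 54 = ((1/112)n + 1/56)(112n² - 224n + 3024) + (0)
Last nonzero remainder: 112n² - 224n + 3024. Dividing through by 112 gives the monic gcd n² - 2n + 27.

n² - 2n + 27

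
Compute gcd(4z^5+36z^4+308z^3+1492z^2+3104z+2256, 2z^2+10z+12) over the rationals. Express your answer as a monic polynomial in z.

z^2+5z+6

Euclidean algorithm in ℚ[z]:
  4z^5+36z^4+308z^3+1492z^2+3104z+2256 = (2z^3+8z^2+102z+188)(2z^2+10z+12) + (0)
Last nonzero remainder: 2z^2+10z+12. Dividing through by 2 gives the monic gcd z^2+5z+6.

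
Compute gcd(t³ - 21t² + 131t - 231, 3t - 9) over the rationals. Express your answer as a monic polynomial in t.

t - 3

By polynomial division,
  t³ - 21t² + 131t - 231 = ((1/3)t² - 6t + 77/3)(3t - 9) + (0)
Last nonzero remainder: 3t - 9. Dividing through by 3 gives the monic gcd t - 3.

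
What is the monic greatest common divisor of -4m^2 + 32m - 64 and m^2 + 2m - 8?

1

By polynomial division,
  -4m^2 + 32m - 64 = (-4)(m^2 + 2m - 8) + (40m - 96)
  m^2 + 2m - 8 = ((1/40)m + 11/100)(40m - 96) + (64/25)
  40m - 96 = ((125/8)m - 75/2)(64/25) + (0)
The last nonzero remainder is the constant 64/25, so the polynomials are coprime and gcd = 1.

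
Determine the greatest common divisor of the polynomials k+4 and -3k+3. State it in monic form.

1

By polynomial division,
  k+4 = (-1/3)(-3k+3) + (5)
  -3k+3 = (-(3/5)k+3/5)(5) + (0)
The last nonzero remainder is the constant 5, so the polynomials are coprime and gcd = 1.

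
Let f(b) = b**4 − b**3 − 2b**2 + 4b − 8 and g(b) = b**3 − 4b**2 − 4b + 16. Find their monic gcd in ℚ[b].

b**2 − 4

Repeated division with remainder:
  b**4 − b**3 − 2b**2 + 4b − 8 = (b + 3)(b**3 − 4b**2 − 4b + 16) + (14b**2 − 56)
  b**3 − 4b**2 − 4b + 16 = ((1/14)b − 2/7)(14b**2 − 56) + (0)
Last nonzero remainder: 14b**2 − 56. Dividing through by 14 gives the monic gcd b**2 − 4.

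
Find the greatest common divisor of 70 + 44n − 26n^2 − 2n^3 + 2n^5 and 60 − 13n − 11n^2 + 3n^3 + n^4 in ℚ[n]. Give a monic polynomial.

5 − 4n + n^2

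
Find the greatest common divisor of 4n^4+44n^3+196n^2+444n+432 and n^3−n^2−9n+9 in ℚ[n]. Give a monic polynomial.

Euclidean algorithm in ℚ[n]:
  4n^4+44n^3+196n^2+444n+432 = (4n+48)(n^3−n^2−9n+9) + (280n^2+840n)
  n^3−n^2−9n+9 = ((1/280)n−1/70)(280n^2+840n) + (3n+9)
  280n^2+840n = ((280/3)n)(3n+9) + (0)
Last nonzero remainder: 3n+9. Dividing through by 3 gives the monic gcd n+3.

n+3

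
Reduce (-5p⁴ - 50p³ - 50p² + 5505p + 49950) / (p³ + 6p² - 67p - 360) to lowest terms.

(-5p³ - 5p² - 5p + 5550)/(p² - 3p - 40)

Apply the Euclidean algorithm:
  -5p⁴ - 50p³ - 50p² + 5505p + 49950 = (-5p - 20)(p³ + 6p² - 67p - 360) + (-265p² + 2365p + 42750)
  p³ + 6p² - 67p - 360 = (-(1/265)p - 791/14045)(-265p² + 2365p + 42750) + ((639090/2809)p + 5751810/2809)
  -265p² + 2365p + 42750 = (-(148877/127818)p + 1334275/63909)((639090/2809)p + 5751810/2809) + (0)
Last nonzero remainder: (639090/2809)p + 5751810/2809. Dividing through by 639090/2809 gives the monic gcd p + 9.
Cancel p + 9 from numerator and denominator to get the reduced form.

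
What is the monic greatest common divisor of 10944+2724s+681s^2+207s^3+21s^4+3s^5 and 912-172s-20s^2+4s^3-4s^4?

76+11s+2s^2+s^3

By polynomial division,
  3s^5+21s^4+207s^3+681s^2+2724s+10944 = (-(3/4)s-6)(-4s^4+4s^3-20s^2-172s+912) + (216s^3+432s^2+2376s+16416)
  -4s^4+4s^3-20s^2-172s+912 = (-(1/54)s+1/18)(216s^3+432s^2+2376s+16416) + (0)
Last nonzero remainder: 216s^3+432s^2+2376s+16416. Dividing through by 216 gives the monic gcd s^3+2s^2+11s+76.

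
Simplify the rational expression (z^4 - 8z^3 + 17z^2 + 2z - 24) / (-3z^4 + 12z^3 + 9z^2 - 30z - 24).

Euclidean algorithm in ℚ[z]:
  z^4 - 8z^3 + 17z^2 + 2z - 24 = (-1/3)(-3z^4 + 12z^3 + 9z^2 - 30z - 24) + (-4z^3 + 20z^2 - 8z - 32)
  -3z^4 + 12z^3 + 9z^2 - 30z - 24 = ((3/4)z + 3/4)(-4z^3 + 20z^2 - 8z - 32) + (0)
Last nonzero remainder: -4z^3 + 20z^2 - 8z - 32. Dividing through by -4 gives the monic gcd z^3 - 5z^2 + 2z + 8.
Cancel z^3 - 5z^2 + 2z + 8 from numerator and denominator to get the reduced form.

(-z + 3)/(3z + 3)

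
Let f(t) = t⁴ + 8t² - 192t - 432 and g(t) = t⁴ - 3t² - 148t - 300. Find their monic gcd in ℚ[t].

By polynomial division,
  t⁴ + 8t² - 192t - 432 = (t⁴ - 3t² - 148t - 300) + (11t² - 44t - 132)
  t⁴ - 3t² - 148t - 300 = ((1/11)t² + (4/11)t + 25/11)(11t² - 44t - 132) + (0)
Last nonzero remainder: 11t² - 44t - 132. Dividing through by 11 gives the monic gcd t² - 4t - 12.

t² - 4t - 12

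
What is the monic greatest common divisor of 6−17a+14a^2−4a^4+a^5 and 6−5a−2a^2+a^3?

6−5a−2a^2+a^3

Repeated division with remainder:
  a^5−4a^4+14a^2−17a+6 = (a^2−2a+1)(a^3−2a^2−5a+6) + (0)
The last nonzero remainder a^3−2a^2−5a+6 is already monic.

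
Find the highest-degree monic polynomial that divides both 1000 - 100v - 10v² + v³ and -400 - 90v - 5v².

10 + v

By polynomial division,
  v³ - 10v² - 100v + 1000 = (-(1/5)v + 28/5)(-5v² - 90v - 400) + (324v + 3240)
  -5v² - 90v - 400 = (-(5/324)v - 10/81)(324v + 3240) + (0)
Last nonzero remainder: 324v + 3240. Dividing through by 324 gives the monic gcd v + 10.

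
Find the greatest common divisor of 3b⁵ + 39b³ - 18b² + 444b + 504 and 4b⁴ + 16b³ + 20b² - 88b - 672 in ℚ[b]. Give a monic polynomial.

b² + 3b + 14

Apply the Euclidean algorithm:
  3b⁵ + 39b³ - 18b² + 444b + 504 = ((3/4)b - 3)(4b⁴ + 16b³ + 20b² - 88b - 672) + (72b³ + 108b² + 684b - 1512)
  4b⁴ + 16b³ + 20b² - 88b - 672 = ((1/18)b + 5/36)(72b³ + 108b² + 684b - 1512) + (-33b² - 99b - 462)
  72b³ + 108b² + 684b - 1512 = (-(24/11)b + 36/11)(-33b² - 99b - 462) + (0)
Last nonzero remainder: -33b² - 99b - 462. Dividing through by -33 gives the monic gcd b² + 3b + 14.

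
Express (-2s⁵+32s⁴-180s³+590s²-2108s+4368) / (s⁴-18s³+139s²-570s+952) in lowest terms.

(-2s³+10s²-14s+156)/(s²-7s+34)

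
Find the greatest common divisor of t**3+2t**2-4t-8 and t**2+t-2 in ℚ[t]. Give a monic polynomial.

Apply the Euclidean algorithm:
  t**3+2t**2-4t-8 = (t+1)(t**2+t-2) + (-3t-6)
  t**2+t-2 = (-(1/3)t+1/3)(-3t-6) + (0)
Last nonzero remainder: -3t-6. Dividing through by -3 gives the monic gcd t+2.

t+2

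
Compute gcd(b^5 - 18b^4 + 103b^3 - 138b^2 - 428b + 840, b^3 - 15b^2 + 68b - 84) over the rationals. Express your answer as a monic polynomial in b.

Repeated division with remainder:
  b^5 - 18b^4 + 103b^3 - 138b^2 - 428b + 840 = (b^2 - 3b - 10)(b^3 - 15b^2 + 68b - 84) + (0)
The last nonzero remainder b^3 - 15b^2 + 68b - 84 is already monic.

b^3 - 15b^2 + 68b - 84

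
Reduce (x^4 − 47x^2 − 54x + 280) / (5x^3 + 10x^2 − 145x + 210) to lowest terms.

Repeated division with remainder:
  x^4 − 47x^2 − 54x + 280 = ((1/5)x − 2/5)(5x^3 + 10x^2 − 145x + 210) + (−14x^2 − 154x + 364)
  5x^3 + 10x^2 − 145x + 210 = (−(5/14)x + 45/14)(−14x^2 − 154x + 364) + (480x − 960)
  −14x^2 − 154x + 364 = (−(7/240)x − 91/240)(480x − 960) + (0)
Last nonzero remainder: 480x − 960. Dividing through by 480 gives the monic gcd x − 2.
Cancel x − 2 from numerator and denominator to get the reduced form.

(x^3 + 2x^2 − 43x − 140)/(5x^2 + 20x − 105)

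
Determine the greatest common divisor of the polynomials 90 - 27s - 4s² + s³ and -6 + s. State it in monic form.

-6 + s

Euclidean algorithm in ℚ[s]:
  s³ - 4s² - 27s + 90 = (s² + 2s - 15)(s - 6) + (0)
The last nonzero remainder s - 6 is already monic.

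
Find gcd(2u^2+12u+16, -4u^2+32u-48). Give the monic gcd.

Repeated division with remainder:
  2u^2+12u+16 = (-1/2)(-4u^2+32u-48) + (28u-8)
  -4u^2+32u-48 = (-(1/7)u+54/49)(28u-8) + (-1920/49)
  28u-8 = (-(343/480)u+49/240)(-1920/49) + (0)
The last nonzero remainder is the constant -1920/49, so the polynomials are coprime and gcd = 1.

1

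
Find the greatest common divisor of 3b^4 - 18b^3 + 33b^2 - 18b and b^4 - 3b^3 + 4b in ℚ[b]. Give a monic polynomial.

b^2 - 2b

Apply the Euclidean algorithm:
  3b^4 - 18b^3 + 33b^2 - 18b = (3)(b^4 - 3b^3 + 4b) + (-9b^3 + 33b^2 - 30b)
  b^4 - 3b^3 + 4b = (-(1/9)b - 2/27)(-9b^3 + 33b^2 - 30b) + (-(8/9)b^2 + (16/9)b)
  -9b^3 + 33b^2 - 30b = ((81/8)b - 135/8)(-(8/9)b^2 + (16/9)b) + (0)
Last nonzero remainder: -(8/9)b^2 + (16/9)b. Dividing through by -8/9 gives the monic gcd b^2 - 2b.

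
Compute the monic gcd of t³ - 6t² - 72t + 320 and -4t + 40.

t - 10

Euclidean algorithm in ℚ[t]:
  t³ - 6t² - 72t + 320 = (-(1/4)t² - t + 8)(-4t + 40) + (0)
Last nonzero remainder: -4t + 40. Dividing through by -4 gives the monic gcd t - 10.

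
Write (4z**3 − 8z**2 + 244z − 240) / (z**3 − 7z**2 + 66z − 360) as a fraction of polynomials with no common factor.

Repeated division with remainder:
  4z**3 − 8z**2 + 244z − 240 = (4)(z**3 − 7z**2 + 66z − 360) + (20z**2 − 20z + 1200)
  z**3 − 7z**2 + 66z − 360 = ((1/20)z − 3/10)(20z**2 − 20z + 1200) + (0)
Last nonzero remainder: 20z**2 − 20z + 1200. Dividing through by 20 gives the monic gcd z**2 − z + 60.
Cancel z**2 − z + 60 from numerator and denominator to get the reduced form.

(4z − 4)/(z − 6)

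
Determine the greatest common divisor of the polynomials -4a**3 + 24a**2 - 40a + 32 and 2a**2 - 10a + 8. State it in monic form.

Repeated division with remainder:
  -4a**3 + 24a**2 - 40a + 32 = (-2a + 2)(2a**2 - 10a + 8) + (-4a + 16)
  2a**2 - 10a + 8 = (-(1/2)a + 1/2)(-4a + 16) + (0)
Last nonzero remainder: -4a + 16. Dividing through by -4 gives the monic gcd a - 4.

a - 4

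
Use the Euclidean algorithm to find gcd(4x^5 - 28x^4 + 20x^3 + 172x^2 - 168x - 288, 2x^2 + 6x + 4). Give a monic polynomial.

x^2 + 3x + 2

Euclidean algorithm in ℚ[x]:
  4x^5 - 28x^4 + 20x^3 + 172x^2 - 168x - 288 = (2x^3 - 20x^2 + 66x - 72)(2x^2 + 6x + 4) + (0)
Last nonzero remainder: 2x^2 + 6x + 4. Dividing through by 2 gives the monic gcd x^2 + 3x + 2.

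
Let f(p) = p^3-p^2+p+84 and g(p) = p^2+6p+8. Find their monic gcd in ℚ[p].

p+4

Apply the Euclidean algorithm:
  p^3-p^2+p+84 = (p-7)(p^2+6p+8) + (35p+140)
  p^2+6p+8 = ((1/35)p+2/35)(35p+140) + (0)
Last nonzero remainder: 35p+140. Dividing through by 35 gives the monic gcd p+4.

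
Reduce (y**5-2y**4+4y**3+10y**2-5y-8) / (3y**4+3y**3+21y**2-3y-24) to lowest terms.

(y**3-2y**2+5y+8)/(3y**2+3y+24)

Repeated division with remainder:
  y**5-2y**4+4y**3+10y**2-5y-8 = ((1/3)y-1)(3y**4+3y**3+21y**2-3y-24) + (32y**2-32)
  3y**4+3y**3+21y**2-3y-24 = ((3/32)y**2+(3/32)y+3/4)(32y**2-32) + (0)
Last nonzero remainder: 32y**2-32. Dividing through by 32 gives the monic gcd y**2-1.
Cancel y**2-1 from numerator and denominator to get the reduced form.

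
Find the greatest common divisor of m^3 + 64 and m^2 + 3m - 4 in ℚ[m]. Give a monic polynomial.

m + 4

Apply the Euclidean algorithm:
  m^3 + 64 = (m - 3)(m^2 + 3m - 4) + (13m + 52)
  m^2 + 3m - 4 = ((1/13)m - 1/13)(13m + 52) + (0)
Last nonzero remainder: 13m + 52. Dividing through by 13 gives the monic gcd m + 4.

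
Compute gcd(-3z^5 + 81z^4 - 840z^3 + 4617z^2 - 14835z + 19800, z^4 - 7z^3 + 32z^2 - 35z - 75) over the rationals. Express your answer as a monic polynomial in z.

Euclidean algorithm in ℚ[z]:
  -3z^5 + 81z^4 - 840z^3 + 4617z^2 - 14835z + 19800 = (-3z + 60)(z^4 - 7z^3 + 32z^2 - 35z - 75) + (-324z^3 + 2592z^2 - 12960z + 24300)
  z^4 - 7z^3 + 32z^2 - 35z - 75 = (-(1/324)z - 1/324)(-324z^3 + 2592z^2 - 12960z + 24300) + (0)
Last nonzero remainder: -324z^3 + 2592z^2 - 12960z + 24300. Dividing through by -324 gives the monic gcd z^3 - 8z^2 + 40z - 75.

z^3 - 8z^2 + 40z - 75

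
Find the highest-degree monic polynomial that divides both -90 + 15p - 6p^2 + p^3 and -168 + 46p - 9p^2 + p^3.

-6 + p

By polynomial division,
  p^3 - 6p^2 + 15p - 90 = (p^3 - 9p^2 + 46p - 168) + (3p^2 - 31p + 78)
  p^3 - 9p^2 + 46p - 168 = ((1/3)p + 4/9)(3p^2 - 31p + 78) + ((304/9)p - 608/3)
  3p^2 - 31p + 78 = ((27/304)p - 117/304)((304/9)p - 608/3) + (0)
Last nonzero remainder: (304/9)p - 608/3. Dividing through by 304/9 gives the monic gcd p - 6.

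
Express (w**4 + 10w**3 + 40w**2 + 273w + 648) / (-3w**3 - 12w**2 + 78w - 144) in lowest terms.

(-w**3 - 2w**2 - 24w - 81)/(3w**2 - 12w + 18)

By polynomial division,
  w**4 + 10w**3 + 40w**2 + 273w + 648 = (-(1/3)w - 2)(-3w**3 - 12w**2 + 78w - 144) + (42w**2 + 381w + 360)
  -3w**3 - 12w**2 + 78w - 144 = (-(1/14)w + 71/196)(42w**2 + 381w + 360) + (-(6723/196)w - 13446/49)
  42w**2 + 381w + 360 = (-(2744/2241)w - 980/747)(-(6723/196)w - 13446/49) + (0)
Last nonzero remainder: -(6723/196)w - 13446/49. Dividing through by -6723/196 gives the monic gcd w + 8.
Cancel w + 8 from numerator and denominator to get the reduced form.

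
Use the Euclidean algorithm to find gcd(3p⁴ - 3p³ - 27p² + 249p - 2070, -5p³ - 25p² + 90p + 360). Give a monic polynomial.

Euclidean algorithm in ℚ[p]:
  3p⁴ - 3p³ - 27p² + 249p - 2070 = (-(3/5)p + 18/5)(-5p³ - 25p² + 90p + 360) + (117p² + 141p - 3366)
  -5p³ - 25p² + 90p + 360 = (-(5/117)p - 740/4563)(117p² + 141p - 3366) + (-(47120/1521)p - 94240/507)
  117p² + 141p - 3366 = (-(177957/47120)p + 853281/47120)(-(47120/1521)p - 94240/507) + (0)
Last nonzero remainder: -(47120/1521)p - 94240/507. Dividing through by -47120/1521 gives the monic gcd p + 6.

p + 6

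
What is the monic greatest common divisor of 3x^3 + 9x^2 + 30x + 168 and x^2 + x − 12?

x + 4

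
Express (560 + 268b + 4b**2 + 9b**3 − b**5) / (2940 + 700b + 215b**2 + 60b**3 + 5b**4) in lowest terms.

(40 + 22b − b**2 − b**3)/(210 + 65b + 5b**2)

Apply the Euclidean algorithm:
  −b**5 + 9b**3 + 4b**2 + 268b + 560 = (−(1/5)b + 12/5)(5b**4 + 60b**3 + 215b**2 + 700b + 2940) + (−92b**3 − 372b**2 − 824b − 6496)
  5b**4 + 60b**3 + 215b**2 + 700b + 2940 = (−(5/92)b − 915/2116)(−92b**3 − 372b**2 − 824b − 6496) + ((4950/529)b**2 − (4950/529)b + 69300/529)
  −92b**3 − 372b**2 − 824b − 6496 = (−(24334/2475)b − 122728/2475)((4950/529)b**2 − (4950/529)b + 69300/529) + (0)
Last nonzero remainder: (4950/529)b**2 − (4950/529)b + 69300/529. Dividing through by 4950/529 gives the monic gcd b**2 − b + 14.
Cancel b**2 − b + 14 from numerator and denominator to get the reduced form.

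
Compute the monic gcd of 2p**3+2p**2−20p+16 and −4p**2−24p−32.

Euclidean algorithm in ℚ[p]:
  2p**3+2p**2−20p+16 = (−(1/2)p+5/2)(−4p**2−24p−32) + (24p+96)
  −4p**2−24p−32 = (−(1/6)p−1/3)(24p+96) + (0)
Last nonzero remainder: 24p+96. Dividing through by 24 gives the monic gcd p+4.

p+4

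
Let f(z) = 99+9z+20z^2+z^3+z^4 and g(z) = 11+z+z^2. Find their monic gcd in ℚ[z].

Apply the Euclidean algorithm:
  z^4+z^3+20z^2+9z+99 = (z^2+9)(z^2+z+11) + (0)
The last nonzero remainder z^2+z+11 is already monic.

11+z+z^2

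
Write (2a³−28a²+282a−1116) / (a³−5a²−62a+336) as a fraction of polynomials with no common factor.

Apply the Euclidean algorithm:
  2a³−28a²+282a−1116 = (2)(a³−5a²−62a+336) + (−18a²+406a−1788)
  a³−5a²−62a+336 = (−(1/18)a−79/81)(−18a²+406a−1788) + ((19006/81)a−38012/27)
  −18a²+406a−1788 = (−(729/9503)a+12069/9503)((19006/81)a−38012/27) + (0)
Last nonzero remainder: (19006/81)a−38012/27. Dividing through by 19006/81 gives the monic gcd a−6.
Cancel a−6 from numerator and denominator to get the reduced form.

(2a²−16a+186)/(a²+a−56)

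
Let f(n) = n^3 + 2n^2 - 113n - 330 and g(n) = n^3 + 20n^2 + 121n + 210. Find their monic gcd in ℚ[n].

n^2 + 13n + 30

Apply the Euclidean algorithm:
  n^3 + 2n^2 - 113n - 330 = (n^3 + 20n^2 + 121n + 210) + (-18n^2 - 234n - 540)
  n^3 + 20n^2 + 121n + 210 = (-(1/18)n - 7/18)(-18n^2 - 234n - 540) + (0)
Last nonzero remainder: -18n^2 - 234n - 540. Dividing through by -18 gives the monic gcd n^2 + 13n + 30.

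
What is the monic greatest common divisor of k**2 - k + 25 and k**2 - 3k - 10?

1

Euclidean algorithm in ℚ[k]:
  k**2 - k + 25 = (k**2 - 3k - 10) + (2k + 35)
  k**2 - 3k - 10 = ((1/2)k - 41/4)(2k + 35) + (1395/4)
  2k + 35 = ((8/1395)k + 28/279)(1395/4) + (0)
The last nonzero remainder is the constant 1395/4, so the polynomials are coprime and gcd = 1.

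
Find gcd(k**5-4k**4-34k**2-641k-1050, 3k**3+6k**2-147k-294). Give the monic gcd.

k**2-5k-14

Apply the Euclidean algorithm:
  k**5-4k**4-34k**2-641k-1050 = ((1/3)k**2-2k+61/3)(3k**3+6k**2-147k-294) + (-352k**2+1760k+4928)
  3k**3+6k**2-147k-294 = (-(3/352)k-21/352)(-352k**2+1760k+4928) + (0)
Last nonzero remainder: -352k**2+1760k+4928. Dividing through by -352 gives the monic gcd k**2-5k-14.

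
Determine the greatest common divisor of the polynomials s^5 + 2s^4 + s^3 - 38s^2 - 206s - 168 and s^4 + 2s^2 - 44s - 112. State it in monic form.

By polynomial division,
  s^5 + 2s^4 + s^3 - 38s^2 - 206s - 168 = (s + 2)(s^4 + 2s^2 - 44s - 112) + (-s^3 + 2s^2 - 6s + 56)
  s^4 + 2s^2 - 44s - 112 = (-s - 2)(-s^3 + 2s^2 - 6s + 56) + (0)
Last nonzero remainder: -s^3 + 2s^2 - 6s + 56. Dividing through by -1 gives the monic gcd s^3 - 2s^2 + 6s - 56.

s^3 - 2s^2 + 6s - 56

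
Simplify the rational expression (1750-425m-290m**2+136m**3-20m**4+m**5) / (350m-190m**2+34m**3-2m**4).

Repeated division with remainder:
  m**5-20m**4+136m**3-290m**2-425m+1750 = (-(1/2)m+3/2)(-2m**4+34m**3-190m**2+350m) + (-10m**3+170m**2-950m+1750)
  -2m**4+34m**3-190m**2+350m = ((1/5)m)(-10m**3+170m**2-950m+1750) + (0)
Last nonzero remainder: -10m**3+170m**2-950m+1750. Dividing through by -10 gives the monic gcd m**3-17m**2+95m-175.
Cancel m**3-17m**2+95m-175 from numerator and denominator to get the reduced form.

(10+3m-m**2)/(2m)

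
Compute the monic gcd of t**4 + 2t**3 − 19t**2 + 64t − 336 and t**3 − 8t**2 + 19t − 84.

t**2 − t + 12

Apply the Euclidean algorithm:
  t**4 + 2t**3 − 19t**2 + 64t − 336 = (t + 10)(t**3 − 8t**2 + 19t − 84) + (42t**2 − 42t + 504)
  t**3 − 8t**2 + 19t − 84 = ((1/42)t − 1/6)(42t**2 − 42t + 504) + (0)
Last nonzero remainder: 42t**2 − 42t + 504. Dividing through by 42 gives the monic gcd t**2 − t + 12.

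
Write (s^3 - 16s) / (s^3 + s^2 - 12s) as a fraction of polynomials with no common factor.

(s - 4)/(s - 3)

Apply the Euclidean algorithm:
  s^3 - 16s = (s^3 + s^2 - 12s) + (-s^2 - 4s)
  s^3 + s^2 - 12s = (-s + 3)(-s^2 - 4s) + (0)
Last nonzero remainder: -s^2 - 4s. Dividing through by -1 gives the monic gcd s^2 + 4s.
Cancel s^2 + 4s from numerator and denominator to get the reduced form.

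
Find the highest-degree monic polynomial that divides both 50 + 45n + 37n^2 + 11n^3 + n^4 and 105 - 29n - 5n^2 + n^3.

By polynomial division,
  n^4 + 11n^3 + 37n^2 + 45n + 50 = (n + 16)(n^3 - 5n^2 - 29n + 105) + (146n^2 + 404n - 1630)
  n^3 - 5n^2 - 29n + 105 = ((1/146)n - 567/10658)(146n^2 + 404n - 1630) + ((19488/5329)n + 97440/5329)
  146n^2 + 404n - 1630 = ((389017/9744)n - 868627/9744)((19488/5329)n + 97440/5329) + (0)
Last nonzero remainder: (19488/5329)n + 97440/5329. Dividing through by 19488/5329 gives the monic gcd n + 5.

5 + n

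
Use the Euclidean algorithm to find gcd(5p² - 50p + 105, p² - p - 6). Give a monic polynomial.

p - 3

Repeated division with remainder:
  5p² - 50p + 105 = (5)(p² - p - 6) + (-45p + 135)
  p² - p - 6 = (-(1/45)p - 2/45)(-45p + 135) + (0)
Last nonzero remainder: -45p + 135. Dividing through by -45 gives the monic gcd p - 3.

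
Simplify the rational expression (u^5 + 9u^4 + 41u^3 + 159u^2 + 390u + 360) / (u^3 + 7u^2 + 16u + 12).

(u^3 + 4u^2 + 15u + 60)/(u + 2)

Apply the Euclidean algorithm:
  u^5 + 9u^4 + 41u^3 + 159u^2 + 390u + 360 = (u^2 + 2u + 11)(u^3 + 7u^2 + 16u + 12) + (38u^2 + 190u + 228)
  u^3 + 7u^2 + 16u + 12 = ((1/38)u + 1/19)(38u^2 + 190u + 228) + (0)
Last nonzero remainder: 38u^2 + 190u + 228. Dividing through by 38 gives the monic gcd u^2 + 5u + 6.
Cancel u^2 + 5u + 6 from numerator and denominator to get the reduced form.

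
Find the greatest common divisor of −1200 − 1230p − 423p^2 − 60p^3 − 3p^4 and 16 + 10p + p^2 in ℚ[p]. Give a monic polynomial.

16 + 10p + p^2

Repeated division with remainder:
  −3p^4 − 60p^3 − 423p^2 − 1230p − 1200 = (−3p^2 − 30p − 75)(p^2 + 10p + 16) + (0)
The last nonzero remainder p^2 + 10p + 16 is already monic.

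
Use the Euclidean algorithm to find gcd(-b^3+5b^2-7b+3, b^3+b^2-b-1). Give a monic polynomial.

Euclidean algorithm in ℚ[b]:
  -b^3+5b^2-7b+3 = (-1)(b^3+b^2-b-1) + (6b^2-8b+2)
  b^3+b^2-b-1 = ((1/6)b+7/18)(6b^2-8b+2) + ((16/9)b-16/9)
  6b^2-8b+2 = ((27/8)b-9/8)((16/9)b-16/9) + (0)
Last nonzero remainder: (16/9)b-16/9. Dividing through by 16/9 gives the monic gcd b-1.

b-1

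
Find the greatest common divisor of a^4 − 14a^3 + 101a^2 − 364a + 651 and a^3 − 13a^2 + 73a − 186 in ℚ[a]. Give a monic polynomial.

a^2 − 7a + 31

Euclidean algorithm in ℚ[a]:
  a^4 − 14a^3 + 101a^2 − 364a + 651 = (a − 1)(a^3 − 13a^2 + 73a − 186) + (15a^2 − 105a + 465)
  a^3 − 13a^2 + 73a − 186 = ((1/15)a − 2/5)(15a^2 − 105a + 465) + (0)
Last nonzero remainder: 15a^2 − 105a + 465. Dividing through by 15 gives the monic gcd a^2 − 7a + 31.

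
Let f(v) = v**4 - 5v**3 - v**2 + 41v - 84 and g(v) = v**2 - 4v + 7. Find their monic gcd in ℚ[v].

Euclidean algorithm in ℚ[v]:
  v**4 - 5v**3 - v**2 + 41v - 84 = (v**2 - v - 12)(v**2 - 4v + 7) + (0)
The last nonzero remainder v**2 - 4v + 7 is already monic.

v**2 - 4v + 7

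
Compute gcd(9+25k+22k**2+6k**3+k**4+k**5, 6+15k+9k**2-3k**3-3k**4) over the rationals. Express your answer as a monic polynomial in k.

Apply the Euclidean algorithm:
  k**5+k**4+6k**3+22k**2+25k+9 = (-(1/3)k)(-3k**4-3k**3+9k**2+15k+6) + (9k**3+27k**2+27k+9)
  -3k**4-3k**3+9k**2+15k+6 = (-(1/3)k+2/3)(9k**3+27k**2+27k+9) + (0)
Last nonzero remainder: 9k**3+27k**2+27k+9. Dividing through by 9 gives the monic gcd k**3+3k**2+3k+1.

1+3k+3k**2+k**3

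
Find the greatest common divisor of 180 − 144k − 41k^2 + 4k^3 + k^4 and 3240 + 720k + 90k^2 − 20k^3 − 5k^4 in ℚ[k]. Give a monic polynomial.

−36 + k^2

Repeated division with remainder:
  k^4 + 4k^3 − 41k^2 − 144k + 180 = (−1/5)(−5k^4 − 20k^3 + 90k^2 + 720k + 3240) + (−23k^2 + 828)
  −5k^4 − 20k^3 + 90k^2 + 720k + 3240 = ((5/23)k^2 + (20/23)k + 90/23)(−23k^2 + 828) + (0)
Last nonzero remainder: −23k^2 + 828. Dividing through by −23 gives the monic gcd k^2 − 36.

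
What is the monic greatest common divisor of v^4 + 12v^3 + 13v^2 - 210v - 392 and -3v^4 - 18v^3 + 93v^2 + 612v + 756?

v^2 + 9v + 14

Repeated division with remainder:
  v^4 + 12v^3 + 13v^2 - 210v - 392 = (-1/3)(-3v^4 - 18v^3 + 93v^2 + 612v + 756) + (6v^3 + 44v^2 - 6v - 140)
  -3v^4 - 18v^3 + 93v^2 + 612v + 756 = (-(1/2)v + 2/3)(6v^3 + 44v^2 - 6v - 140) + ((182/3)v^2 + 546v + 2548/3)
  6v^3 + 44v^2 - 6v - 140 = ((9/91)v - 15/91)((182/3)v^2 + 546v + 2548/3) + (0)
Last nonzero remainder: (182/3)v^2 + 546v + 2548/3. Dividing through by 182/3 gives the monic gcd v^2 + 9v + 14.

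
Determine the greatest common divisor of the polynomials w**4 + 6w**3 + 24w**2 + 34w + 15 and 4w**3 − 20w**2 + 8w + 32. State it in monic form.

w + 1

Euclidean algorithm in ℚ[w]:
  w**4 + 6w**3 + 24w**2 + 34w + 15 = ((1/4)w + 11/4)(4w**3 − 20w**2 + 8w + 32) + (77w**2 + 4w − 73)
  4w**3 − 20w**2 + 8w + 32 = ((4/77)w − 1556/5929)(77w**2 + 4w − 73) + ((76140/5929)w + 76140/5929)
  77w**2 + 4w − 73 = ((456533/76140)w − 432817/76140)((76140/5929)w + 76140/5929) + (0)
Last nonzero remainder: (76140/5929)w + 76140/5929. Dividing through by 76140/5929 gives the monic gcd w + 1.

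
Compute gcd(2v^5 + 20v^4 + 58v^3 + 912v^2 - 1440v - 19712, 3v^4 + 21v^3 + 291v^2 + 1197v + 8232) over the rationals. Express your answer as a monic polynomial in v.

Repeated division with remainder:
  2v^5 + 20v^4 + 58v^3 + 912v^2 - 1440v - 19712 = ((2/3)v + 2)(3v^4 + 21v^3 + 291v^2 + 1197v + 8232) + (-178v^3 - 468v^2 - 9322v - 36176)
  3v^4 + 21v^3 + 291v^2 + 1197v + 8232 = (-(3/178)v - 1167/15842)(-178v^3 - 468v^2 - 9322v - 36176) + ((787446/7921)v^2 - (787446/7921)v + 44096976/7921)
  -178v^3 - 468v^2 - 9322v - 36176 = (-(704969/393723)v - 2558483/393723)((787446/7921)v^2 - (787446/7921)v + 44096976/7921) + (0)
Last nonzero remainder: (787446/7921)v^2 - (787446/7921)v + 44096976/7921. Dividing through by 787446/7921 gives the monic gcd v^2 - v + 56.

v^2 - v + 56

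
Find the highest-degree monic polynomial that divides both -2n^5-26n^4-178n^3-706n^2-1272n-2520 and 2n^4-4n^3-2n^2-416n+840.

n^2+6n+35

Euclidean algorithm in ℚ[n]:
  -2n^5-26n^4-178n^3-706n^2-1272n-2520 = (-n-15)(2n^4-4n^3-2n^2-416n+840) + (-240n^3-1152n^2-6672n+10080)
  2n^4-4n^3-2n^2-416n+840 = (-(1/120)n+17/300)(-240n^3-1152n^2-6672n+10080) + ((192/25)n^2+(1152/25)n+1344/5)
  -240n^3-1152n^2-6672n+10080 = (-(125/4)n+75/2)((192/25)n^2+(1152/25)n+1344/5) + (0)
Last nonzero remainder: (192/25)n^2+(1152/25)n+1344/5. Dividing through by 192/25 gives the monic gcd n^2+6n+35.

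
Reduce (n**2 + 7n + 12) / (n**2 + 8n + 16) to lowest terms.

(n + 3)/(n + 4)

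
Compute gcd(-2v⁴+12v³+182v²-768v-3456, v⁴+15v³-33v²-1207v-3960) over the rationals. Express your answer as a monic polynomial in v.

v²-v-72

Euclidean algorithm in ℚ[v]:
  -2v⁴+12v³+182v²-768v-3456 = (-2)(v⁴+15v³-33v²-1207v-3960) + (42v³+116v²-3182v-11376)
  v⁴+15v³-33v²-1207v-3960 = ((1/42)v+257/882)(42v³+116v²-3182v-11376) + ((3952/441)v²-(3952/441)v-31616/49)
  42v³+116v²-3182v-11376 = ((9261/1976)v+34839/1976)((3952/441)v²-(3952/441)v-31616/49) + (0)
Last nonzero remainder: (3952/441)v²-(3952/441)v-31616/49. Dividing through by 3952/441 gives the monic gcd v²-v-72.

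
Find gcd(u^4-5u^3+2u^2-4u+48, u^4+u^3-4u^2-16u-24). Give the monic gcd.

u^3-u^2-2u-12

Euclidean algorithm in ℚ[u]:
  u^4-5u^3+2u^2-4u+48 = (u^4+u^3-4u^2-16u-24) + (-6u^3+6u^2+12u+72)
  u^4+u^3-4u^2-16u-24 = (-(1/6)u-1/3)(-6u^3+6u^2+12u+72) + (0)
Last nonzero remainder: -6u^3+6u^2+12u+72. Dividing through by -6 gives the monic gcd u^3-u^2-2u-12.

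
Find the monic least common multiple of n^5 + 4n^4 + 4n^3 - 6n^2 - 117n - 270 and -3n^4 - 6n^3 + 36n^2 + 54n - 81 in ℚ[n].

n^6 + 3n^5 - 10n^3 - 111n^2 - 153n + 270

Repeated division with remainder:
  n^5 + 4n^4 + 4n^3 - 6n^2 - 117n - 270 = (-(1/3)n - 2/3)(-3n^4 - 6n^3 + 36n^2 + 54n - 81) + (12n^3 + 36n^2 - 108n - 324)
  -3n^4 - 6n^3 + 36n^2 + 54n - 81 = (-(1/4)n + 1/4)(12n^3 + 36n^2 - 108n - 324) + (0)
Last nonzero remainder: 12n^3 + 36n^2 - 108n - 324. Dividing through by 12 gives the monic gcd n^3 + 3n^2 - 9n - 27.
Then lcm(f, g) = f·g / gcd(f, g); expanding and making the result monic gives the answer.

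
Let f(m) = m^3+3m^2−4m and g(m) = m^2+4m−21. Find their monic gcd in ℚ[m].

1

Apply the Euclidean algorithm:
  m^3+3m^2−4m = (m−1)(m^2+4m−21) + (21m−21)
  m^2+4m−21 = ((1/21)m+5/21)(21m−21) + (−16)
  21m−21 = (−(21/16)m+21/16)(−16) + (0)
The last nonzero remainder is the constant −16, so the polynomials are coprime and gcd = 1.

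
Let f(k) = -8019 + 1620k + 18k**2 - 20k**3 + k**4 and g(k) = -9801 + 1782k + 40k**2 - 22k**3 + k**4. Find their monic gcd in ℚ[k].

891 - 81k - 11k**2 + k**3

Euclidean algorithm in ℚ[k]:
  k**4 - 20k**3 + 18k**2 + 1620k - 8019 = (k**4 - 22k**3 + 40k**2 + 1782k - 9801) + (2k**3 - 22k**2 - 162k + 1782)
  k**4 - 22k**3 + 40k**2 + 1782k - 9801 = ((1/2)k - 11/2)(2k**3 - 22k**2 - 162k + 1782) + (0)
Last nonzero remainder: 2k**3 - 22k**2 - 162k + 1782. Dividing through by 2 gives the monic gcd k**3 - 11k**2 - 81k + 891.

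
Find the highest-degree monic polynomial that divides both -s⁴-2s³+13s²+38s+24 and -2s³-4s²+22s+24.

By polynomial division,
  -s⁴-2s³+13s²+38s+24 = ((1/2)s)(-2s³-4s²+22s+24) + (2s²+26s+24)
  -2s³-4s²+22s+24 = (-s+11)(2s²+26s+24) + (-240s-240)
  2s²+26s+24 = (-(1/120)s-1/10)(-240s-240) + (0)
Last nonzero remainder: -240s-240. Dividing through by -240 gives the monic gcd s+1.

s+1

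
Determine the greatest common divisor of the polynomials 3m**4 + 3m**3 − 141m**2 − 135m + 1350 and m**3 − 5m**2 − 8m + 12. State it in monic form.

Apply the Euclidean algorithm:
  3m**4 + 3m**3 − 141m**2 − 135m + 1350 = (3m + 18)(m**3 − 5m**2 − 8m + 12) + (−27m**2 − 27m + 1134)
  m**3 − 5m**2 − 8m + 12 = (−(1/27)m + 2/9)(−27m**2 − 27m + 1134) + (40m − 240)
  −27m**2 − 27m + 1134 = (−(27/40)m − 189/40)(40m − 240) + (0)
Last nonzero remainder: 40m − 240. Dividing through by 40 gives the monic gcd m − 6.

m − 6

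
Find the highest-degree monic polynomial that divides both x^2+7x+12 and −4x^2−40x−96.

By polynomial division,
  x^2+7x+12 = (−1/4)(−4x^2−40x−96) + (−3x−12)
  −4x^2−40x−96 = ((4/3)x+8)(−3x−12) + (0)
Last nonzero remainder: −3x−12. Dividing through by −3 gives the monic gcd x+4.

x+4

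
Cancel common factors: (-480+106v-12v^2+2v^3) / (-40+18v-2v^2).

(-48+v-v^2)/(-4+v)

Apply the Euclidean algorithm:
  2v^3-12v^2+106v-480 = (-v-3)(-2v^2+18v-40) + (120v-600)
  -2v^2+18v-40 = (-(1/60)v+1/15)(120v-600) + (0)
Last nonzero remainder: 120v-600. Dividing through by 120 gives the monic gcd v-5.
Cancel v-5 from numerator and denominator to get the reduced form.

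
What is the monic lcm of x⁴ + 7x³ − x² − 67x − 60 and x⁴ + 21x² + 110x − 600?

By polynomial division,
  x⁴ + 7x³ − x² − 67x − 60 = (x⁴ + 21x² + 110x − 600) + (7x³ − 22x² − 177x + 540)
  x⁴ + 21x² + 110x − 600 = ((1/7)x + 22/49)(7x³ − 22x² − 177x + 540) + ((2752/49)x² + (5504/49)x − 41280/49)
  7x³ − 22x² − 177x + 540 = ((343/2752)x − 441/688)((2752/49)x² + (5504/49)x − 41280/49) + (0)
Last nonzero remainder: (2752/49)x² + (5504/49)x − 41280/49. Dividing through by 2752/49 gives the monic gcd x² + 2x − 15.
Then lcm(f, g) = f·g / gcd(f, g); expanding and making the result monic gives the answer.

x⁶ + 5x⁵ + 25x⁴ + 215x³ + 34x² − 2560x − 2400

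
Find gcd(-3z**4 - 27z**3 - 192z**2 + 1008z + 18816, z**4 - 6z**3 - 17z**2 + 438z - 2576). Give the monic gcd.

z**2 + z - 56

By polynomial division,
  -3z**4 - 27z**3 - 192z**2 + 1008z + 18816 = (-3)(z**4 - 6z**3 - 17z**2 + 438z - 2576) + (-45z**3 - 243z**2 + 2322z + 11088)
  z**4 - 6z**3 - 17z**2 + 438z - 2576 = (-(1/45)z + 19/75)(-45z**3 - 243z**2 + 2322z + 11088) + ((2404/25)z**2 + (2404/25)z - 134624/25)
  -45z**3 - 243z**2 + 2322z + 11088 = (-(1125/2404)z - 2475/1202)((2404/25)z**2 + (2404/25)z - 134624/25) + (0)
Last nonzero remainder: (2404/25)z**2 + (2404/25)z - 134624/25. Dividing through by 2404/25 gives the monic gcd z**2 + z - 56.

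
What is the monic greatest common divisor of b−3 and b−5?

Euclidean algorithm in ℚ[b]:
  b−3 = (b−5) + (2)
  b−5 = ((1/2)b−5/2)(2) + (0)
The last nonzero remainder is the constant 2, so the polynomials are coprime and gcd = 1.

1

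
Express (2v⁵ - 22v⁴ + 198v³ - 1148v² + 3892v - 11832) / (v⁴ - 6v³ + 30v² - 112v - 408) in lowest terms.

(2v² - 6v + 58)/(v + 2)

Euclidean algorithm in ℚ[v]:
  2v⁵ - 22v⁴ + 198v³ - 1148v² + 3892v - 11832 = (2v - 10)(v⁴ - 6v³ + 30v² - 112v - 408) + (78v³ - 624v² + 3588v - 15912)
  v⁴ - 6v³ + 30v² - 112v - 408 = ((1/78)v + 1/39)(78v³ - 624v² + 3588v - 15912) + (0)
Last nonzero remainder: 78v³ - 624v² + 3588v - 15912. Dividing through by 78 gives the monic gcd v³ - 8v² + 46v - 204.
Cancel v³ - 8v² + 46v - 204 from numerator and denominator to get the reduced form.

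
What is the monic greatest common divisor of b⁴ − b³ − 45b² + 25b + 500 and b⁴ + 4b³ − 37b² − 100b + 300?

Euclidean algorithm in ℚ[b]:
  b⁴ − b³ − 45b² + 25b + 500 = (b⁴ + 4b³ − 37b² − 100b + 300) + (−5b³ − 8b² + 125b + 200)
  b⁴ + 4b³ − 37b² − 100b + 300 = (−(1/5)b − 12/25)(−5b³ − 8b² + 125b + 200) + (−(396/25)b² + 396)
  −5b³ − 8b² + 125b + 200 = ((125/396)b + 50/99)(−(396/25)b² + 396) + (0)
Last nonzero remainder: −(396/25)b² + 396. Dividing through by −396/25 gives the monic gcd b² − 25.

b² − 25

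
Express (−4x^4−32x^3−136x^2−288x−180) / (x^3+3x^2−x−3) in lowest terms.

Euclidean algorithm in ℚ[x]:
  −4x^4−32x^3−136x^2−288x−180 = (−4x−20)(x^3+3x^2−x−3) + (−80x^2−320x−240)
  x^3+3x^2−x−3 = (−(1/80)x+1/80)(−80x^2−320x−240) + (0)
Last nonzero remainder: −80x^2−320x−240. Dividing through by −80 gives the monic gcd x^2+4x+3.
Cancel x^2+4x+3 from numerator and denominator to get the reduced form.

(−4x^2−16x−60)/(x−1)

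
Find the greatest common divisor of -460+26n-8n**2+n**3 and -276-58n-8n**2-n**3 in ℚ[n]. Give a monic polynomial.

By polynomial division,
  n**3-8n**2+26n-460 = (-1)(-n**3-8n**2-58n-276) + (-16n**2-32n-736)
  -n**3-8n**2-58n-276 = ((1/16)n+3/8)(-16n**2-32n-736) + (0)
Last nonzero remainder: -16n**2-32n-736. Dividing through by -16 gives the monic gcd n**2+2n+46.

46+2n+n**2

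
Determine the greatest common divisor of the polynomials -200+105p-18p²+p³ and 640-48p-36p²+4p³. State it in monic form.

Euclidean algorithm in ℚ[p]:
  p³-18p²+105p-200 = (1/4)(4p³-36p²-48p+640) + (-9p²+117p-360)
  4p³-36p²-48p+640 = (-(4/9)p-16/9)(-9p²+117p-360) + (0)
Last nonzero remainder: -9p²+117p-360. Dividing through by -9 gives the monic gcd p²-13p+40.

40-13p+p²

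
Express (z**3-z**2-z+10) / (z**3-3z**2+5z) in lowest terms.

(z+2)/(z)

Repeated division with remainder:
  z**3-z**2-z+10 = (z**3-3z**2+5z) + (2z**2-6z+10)
  z**3-3z**2+5z = ((1/2)z)(2z**2-6z+10) + (0)
Last nonzero remainder: 2z**2-6z+10. Dividing through by 2 gives the monic gcd z**2-3z+5.
Cancel z**2-3z+5 from numerator and denominator to get the reduced form.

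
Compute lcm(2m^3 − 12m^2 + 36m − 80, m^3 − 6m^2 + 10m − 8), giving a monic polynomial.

m^5 − 8m^4 + 32m^3 − 88m^2 + 116m − 80

Euclidean algorithm in ℚ[m]:
  2m^3 − 12m^2 + 36m − 80 = (2)(m^3 − 6m^2 + 10m − 8) + (16m − 64)
  m^3 − 6m^2 + 10m − 8 = ((1/16)m^2 − (1/8)m + 1/8)(16m − 64) + (0)
Last nonzero remainder: 16m − 64. Dividing through by 16 gives the monic gcd m − 4.
Then lcm(f, g) = f·g / gcd(f, g); expanding and making the result monic gives the answer.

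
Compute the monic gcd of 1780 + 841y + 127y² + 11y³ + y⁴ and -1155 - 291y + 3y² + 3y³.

5 + y

By polynomial division,
  y⁴ + 11y³ + 127y² + 841y + 1780 = ((1/3)y + 10/3)(3y³ + 3y² - 291y - 1155) + (214y² + 2196y + 5630)
  3y³ + 3y² - 291y - 1155 = ((3/214)y - 2973/22898)(214y² + 2196y + 5630) + (-(970920/11449)y - 4854600/11449)
  214y² + 2196y + 5630 = (-(1225043/485460)y - 6445787/485460)(-(970920/11449)y - 4854600/11449) + (0)
Last nonzero remainder: -(970920/11449)y - 4854600/11449. Dividing through by -970920/11449 gives the monic gcd y + 5.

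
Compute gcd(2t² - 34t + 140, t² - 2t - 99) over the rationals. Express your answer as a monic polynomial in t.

1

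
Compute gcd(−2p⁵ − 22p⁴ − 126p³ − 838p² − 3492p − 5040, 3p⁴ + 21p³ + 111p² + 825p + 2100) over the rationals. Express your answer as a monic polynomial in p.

Apply the Euclidean algorithm:
  −2p⁵ − 22p⁴ − 126p³ − 838p² − 3492p − 5040 = (−(2/3)p − 8/3)(3p⁴ + 21p³ + 111p² + 825p + 2100) + (4p³ + 8p² + 108p + 560)
  3p⁴ + 21p³ + 111p² + 825p + 2100 = ((3/4)p + 15/4)(4p³ + 8p² + 108p + 560) + (0)
Last nonzero remainder: 4p³ + 8p² + 108p + 560. Dividing through by 4 gives the monic gcd p³ + 2p² + 27p + 140.

p³ + 2p² + 27p + 140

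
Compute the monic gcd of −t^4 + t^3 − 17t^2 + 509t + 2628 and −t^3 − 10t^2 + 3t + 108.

t + 4

Repeated division with remainder:
  −t^4 + t^3 − 17t^2 + 509t + 2628 = (t − 11)(−t^3 − 10t^2 + 3t + 108) + (−130t^2 + 434t + 3816)
  −t^3 − 10t^2 + 3t + 108 = ((1/130)t + 867/8450)(−130t^2 + 434t + 3816) + (−(299484/4225)t − 1197936/4225)
  −130t^2 + 434t + 3816 = ((274625/149742)t − 223925/16638)(−(299484/4225)t − 1197936/4225) + (0)
Last nonzero remainder: −(299484/4225)t − 1197936/4225. Dividing through by −299484/4225 gives the monic gcd t + 4.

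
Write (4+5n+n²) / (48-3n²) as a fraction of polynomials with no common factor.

(-1-n)/(-12+3n)

Repeated division with remainder:
  n²+5n+4 = (-1/3)(-3n²+48) + (5n+20)
  -3n²+48 = (-(3/5)n+12/5)(5n+20) + (0)
Last nonzero remainder: 5n+20. Dividing through by 5 gives the monic gcd n+4.
Cancel n+4 from numerator and denominator to get the reduced form.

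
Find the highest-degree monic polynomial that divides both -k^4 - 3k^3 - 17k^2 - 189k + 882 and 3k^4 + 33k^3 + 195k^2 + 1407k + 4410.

By polynomial division,
  -k^4 - 3k^3 - 17k^2 - 189k + 882 = (-1/3)(3k^4 + 33k^3 + 195k^2 + 1407k + 4410) + (8k^3 + 48k^2 + 280k + 2352)
  3k^4 + 33k^3 + 195k^2 + 1407k + 4410 = ((3/8)k + 15/8)(8k^3 + 48k^2 + 280k + 2352) + (0)
Last nonzero remainder: 8k^3 + 48k^2 + 280k + 2352. Dividing through by 8 gives the monic gcd k^3 + 6k^2 + 35k + 294.

k^3 + 6k^2 + 35k + 294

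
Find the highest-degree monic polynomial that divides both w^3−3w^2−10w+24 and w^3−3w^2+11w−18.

w−2

Repeated division with remainder:
  w^3−3w^2−10w+24 = (w^3−3w^2+11w−18) + (−21w+42)
  w^3−3w^2+11w−18 = (−(1/21)w^2+(1/21)w−3/7)(−21w+42) + (0)
Last nonzero remainder: −21w+42. Dividing through by −21 gives the monic gcd w−2.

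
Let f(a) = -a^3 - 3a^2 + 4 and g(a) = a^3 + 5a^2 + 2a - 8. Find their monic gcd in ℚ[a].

Euclidean algorithm in ℚ[a]:
  -a^3 - 3a^2 + 4 = (-1)(a^3 + 5a^2 + 2a - 8) + (2a^2 + 2a - 4)
  a^3 + 5a^2 + 2a - 8 = ((1/2)a + 2)(2a^2 + 2a - 4) + (0)
Last nonzero remainder: 2a^2 + 2a - 4. Dividing through by 2 gives the monic gcd a^2 + a - 2.

a^2 + a - 2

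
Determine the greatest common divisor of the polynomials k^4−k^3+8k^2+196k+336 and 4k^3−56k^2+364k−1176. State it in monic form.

k^2−7k+42

By polynomial division,
  k^4−k^3+8k^2+196k+336 = ((1/4)k+13/4)(4k^3−56k^2+364k−1176) + (99k^2−693k+4158)
  4k^3−56k^2+364k−1176 = ((4/99)k−28/99)(99k^2−693k+4158) + (0)
Last nonzero remainder: 99k^2−693k+4158. Dividing through by 99 gives the monic gcd k^2−7k+42.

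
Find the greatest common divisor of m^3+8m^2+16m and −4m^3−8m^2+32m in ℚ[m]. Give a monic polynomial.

m^2+4m

By polynomial division,
  m^3+8m^2+16m = (−1/4)(−4m^3−8m^2+32m) + (6m^2+24m)
  −4m^3−8m^2+32m = (−(2/3)m+4/3)(6m^2+24m) + (0)
Last nonzero remainder: 6m^2+24m. Dividing through by 6 gives the monic gcd m^2+4m.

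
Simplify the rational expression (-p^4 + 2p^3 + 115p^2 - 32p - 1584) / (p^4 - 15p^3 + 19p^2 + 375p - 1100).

(-p^2 - 13p - 36)/(p^2 - 25)

Repeated division with remainder:
  -p^4 + 2p^3 + 115p^2 - 32p - 1584 = (-1)(p^4 - 15p^3 + 19p^2 + 375p - 1100) + (-13p^3 + 134p^2 + 343p - 2684)
  p^4 - 15p^3 + 19p^2 + 375p - 1100 = (-(1/13)p + 61/169)(-13p^3 + 134p^2 + 343p - 2684) + (-(504/169)p^2 + (7560/169)p - 22176/169)
  -13p^3 + 134p^2 + 343p - 2684 = ((2197/504)p + 10309/504)(-(504/169)p^2 + (7560/169)p - 22176/169) + (0)
Last nonzero remainder: -(504/169)p^2 + (7560/169)p - 22176/169. Dividing through by -504/169 gives the monic gcd p^2 - 15p + 44.
Cancel p^2 - 15p + 44 from numerator and denominator to get the reduced form.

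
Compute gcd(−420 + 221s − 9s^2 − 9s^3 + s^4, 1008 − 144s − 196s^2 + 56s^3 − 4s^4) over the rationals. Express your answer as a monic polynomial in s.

By polynomial division,
  s^4 − 9s^3 − 9s^2 + 221s − 420 = (−1/4)(−4s^4 + 56s^3 − 196s^2 − 144s + 1008) + (5s^3 − 58s^2 + 185s − 168)
  −4s^4 + 56s^3 − 196s^2 − 144s + 1008 = (−(4/5)s + 48/25)(5s^3 − 58s^2 + 185s − 168) + ((1584/25)s^2 − (3168/5)s + 33264/25)
  5s^3 − 58s^2 + 185s − 168 = ((125/1584)s − 25/198)((1584/25)s^2 − (3168/5)s + 33264/25) + (0)
Last nonzero remainder: (1584/25)s^2 − (3168/5)s + 33264/25. Dividing through by 1584/25 gives the monic gcd s^2 − 10s + 21.

21 − 10s + s^2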